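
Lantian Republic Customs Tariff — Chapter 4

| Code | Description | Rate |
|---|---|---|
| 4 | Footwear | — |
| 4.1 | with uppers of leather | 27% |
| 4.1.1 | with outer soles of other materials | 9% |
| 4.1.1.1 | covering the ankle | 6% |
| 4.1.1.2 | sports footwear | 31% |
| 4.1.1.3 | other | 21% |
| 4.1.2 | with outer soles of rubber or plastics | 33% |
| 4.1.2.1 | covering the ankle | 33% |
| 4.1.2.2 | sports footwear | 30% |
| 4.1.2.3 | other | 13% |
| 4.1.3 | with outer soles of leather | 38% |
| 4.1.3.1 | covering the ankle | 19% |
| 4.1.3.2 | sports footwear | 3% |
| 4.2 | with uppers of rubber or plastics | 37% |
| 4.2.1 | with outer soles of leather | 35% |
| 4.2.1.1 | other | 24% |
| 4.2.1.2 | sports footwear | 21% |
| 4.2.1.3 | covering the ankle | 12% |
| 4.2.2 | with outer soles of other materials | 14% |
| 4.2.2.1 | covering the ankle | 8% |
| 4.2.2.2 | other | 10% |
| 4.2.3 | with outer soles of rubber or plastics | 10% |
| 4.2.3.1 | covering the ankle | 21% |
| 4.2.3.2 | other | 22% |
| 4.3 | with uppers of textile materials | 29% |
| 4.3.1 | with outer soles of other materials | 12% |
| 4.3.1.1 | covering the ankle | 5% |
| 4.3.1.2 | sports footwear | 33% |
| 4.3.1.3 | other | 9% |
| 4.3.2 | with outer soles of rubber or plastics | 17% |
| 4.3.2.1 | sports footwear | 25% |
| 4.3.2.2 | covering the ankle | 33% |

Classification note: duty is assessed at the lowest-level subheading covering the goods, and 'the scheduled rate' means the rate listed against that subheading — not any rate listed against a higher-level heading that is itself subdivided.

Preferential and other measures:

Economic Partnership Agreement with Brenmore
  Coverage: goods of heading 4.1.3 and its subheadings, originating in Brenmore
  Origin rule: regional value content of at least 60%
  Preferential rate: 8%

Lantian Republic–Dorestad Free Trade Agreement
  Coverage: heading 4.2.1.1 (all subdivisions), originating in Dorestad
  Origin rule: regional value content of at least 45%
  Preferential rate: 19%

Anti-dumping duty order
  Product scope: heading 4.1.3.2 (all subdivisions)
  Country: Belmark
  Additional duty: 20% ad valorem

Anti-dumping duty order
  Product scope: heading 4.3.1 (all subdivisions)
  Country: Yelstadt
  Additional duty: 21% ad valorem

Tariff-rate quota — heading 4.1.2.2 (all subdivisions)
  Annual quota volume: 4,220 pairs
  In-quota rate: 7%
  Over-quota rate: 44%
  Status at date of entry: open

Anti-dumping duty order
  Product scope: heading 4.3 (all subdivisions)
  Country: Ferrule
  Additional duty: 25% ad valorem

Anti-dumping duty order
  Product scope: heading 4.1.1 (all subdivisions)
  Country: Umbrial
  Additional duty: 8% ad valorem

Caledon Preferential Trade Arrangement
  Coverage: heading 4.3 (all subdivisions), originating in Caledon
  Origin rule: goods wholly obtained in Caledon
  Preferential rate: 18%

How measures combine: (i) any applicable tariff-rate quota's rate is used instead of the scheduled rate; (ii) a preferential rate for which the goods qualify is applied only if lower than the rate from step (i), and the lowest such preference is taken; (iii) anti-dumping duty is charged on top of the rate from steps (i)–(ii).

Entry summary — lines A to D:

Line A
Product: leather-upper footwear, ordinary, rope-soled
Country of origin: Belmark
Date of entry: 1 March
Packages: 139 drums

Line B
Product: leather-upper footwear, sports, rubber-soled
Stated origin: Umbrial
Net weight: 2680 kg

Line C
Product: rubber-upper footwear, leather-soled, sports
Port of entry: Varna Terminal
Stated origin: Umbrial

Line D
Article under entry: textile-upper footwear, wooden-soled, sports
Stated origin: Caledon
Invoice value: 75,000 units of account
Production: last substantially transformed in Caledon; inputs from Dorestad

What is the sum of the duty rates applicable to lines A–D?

82%

Line A: leather-upper → 4.1; rope-soled → 4.1.1; ordinary → 4.1.1.3. Scheduled 21%. No special measure applies. → 21%.
Line B: leather-upper → 4.1; rubber-soled → 4.1.2; sports → 4.1.2.2. Scheduled 30%. quota on 4.1.2.2 open → in-quota 7%. → 7%.
Line C: rubber-upper → 4.2; leather-soled → 4.2.1; sports → 4.2.1.2. Scheduled 21%. No special measure applies. → 21%.
Line D: textile-upper → 4.3; wooden-soled → 4.3.1; sports → 4.3.1.2. Scheduled 33%. Caledon agreement on 4.3: not wholly obtained. → 33%.
Sum: 21% + 7% + 21% + 33% = 82%.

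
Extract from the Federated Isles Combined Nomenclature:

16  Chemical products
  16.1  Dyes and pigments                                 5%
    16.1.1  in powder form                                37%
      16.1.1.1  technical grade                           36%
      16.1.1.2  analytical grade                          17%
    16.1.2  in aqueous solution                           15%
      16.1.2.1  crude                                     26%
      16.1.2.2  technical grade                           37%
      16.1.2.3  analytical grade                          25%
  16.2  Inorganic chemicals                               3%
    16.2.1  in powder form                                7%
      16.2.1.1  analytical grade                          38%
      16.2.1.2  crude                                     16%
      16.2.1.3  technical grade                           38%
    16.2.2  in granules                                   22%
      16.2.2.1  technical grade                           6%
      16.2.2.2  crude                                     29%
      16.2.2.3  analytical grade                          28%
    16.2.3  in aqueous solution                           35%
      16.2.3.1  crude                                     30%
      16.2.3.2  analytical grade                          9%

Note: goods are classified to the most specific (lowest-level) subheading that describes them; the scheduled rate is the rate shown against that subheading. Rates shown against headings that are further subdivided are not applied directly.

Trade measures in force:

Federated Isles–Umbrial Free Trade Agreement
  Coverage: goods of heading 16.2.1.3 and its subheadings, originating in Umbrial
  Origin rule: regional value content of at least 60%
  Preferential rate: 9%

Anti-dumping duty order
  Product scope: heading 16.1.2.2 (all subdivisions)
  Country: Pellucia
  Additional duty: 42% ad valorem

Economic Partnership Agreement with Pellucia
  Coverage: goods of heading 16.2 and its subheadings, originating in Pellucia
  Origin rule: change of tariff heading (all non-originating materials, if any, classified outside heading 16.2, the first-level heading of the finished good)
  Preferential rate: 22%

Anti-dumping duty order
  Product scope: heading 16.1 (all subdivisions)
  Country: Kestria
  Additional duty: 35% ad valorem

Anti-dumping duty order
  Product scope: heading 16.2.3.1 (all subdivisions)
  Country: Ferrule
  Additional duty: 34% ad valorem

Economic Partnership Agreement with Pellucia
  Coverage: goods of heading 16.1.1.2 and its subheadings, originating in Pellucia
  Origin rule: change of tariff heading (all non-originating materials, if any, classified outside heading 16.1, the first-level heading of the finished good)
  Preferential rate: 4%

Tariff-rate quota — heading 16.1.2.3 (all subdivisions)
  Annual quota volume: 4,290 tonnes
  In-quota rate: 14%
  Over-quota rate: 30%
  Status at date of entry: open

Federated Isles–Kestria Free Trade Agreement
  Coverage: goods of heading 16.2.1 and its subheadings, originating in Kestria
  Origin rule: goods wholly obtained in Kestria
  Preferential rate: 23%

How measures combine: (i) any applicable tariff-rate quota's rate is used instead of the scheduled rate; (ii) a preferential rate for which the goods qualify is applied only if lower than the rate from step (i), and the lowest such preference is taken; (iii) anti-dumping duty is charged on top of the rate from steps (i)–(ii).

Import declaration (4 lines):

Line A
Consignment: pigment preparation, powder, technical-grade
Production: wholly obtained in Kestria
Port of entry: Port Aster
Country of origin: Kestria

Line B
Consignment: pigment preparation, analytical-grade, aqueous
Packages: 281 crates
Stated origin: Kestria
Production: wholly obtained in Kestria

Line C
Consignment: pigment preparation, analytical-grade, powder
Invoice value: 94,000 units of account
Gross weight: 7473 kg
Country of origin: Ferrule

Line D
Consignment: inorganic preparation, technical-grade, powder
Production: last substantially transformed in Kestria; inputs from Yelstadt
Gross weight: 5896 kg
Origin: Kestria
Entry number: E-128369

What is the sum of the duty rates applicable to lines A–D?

175%

Line A: pigment → 16.1; powder → 16.1.1; technical-grade → 16.1.1.1. Scheduled 36%. Kestria agreement on 16.2.1: 16.1.1.1 not covered; anti-dumping (Kestria, 16.1): +35%; total 36% + 35% = 71%. → 71%.
Line B: pigment → 16.1; aqueous → 16.1.2; analytical-grade → 16.1.2.3. Scheduled 25%. quota on 16.1.2.3 open → in-quota 14%; Kestria agreement on 16.2.1: 16.1.2.3 not covered; anti-dumping (Kestria, 16.1): +35%; total 14% + 35% = 49%. → 49%.
Line C: pigment → 16.1; powder → 16.1.1; analytical-grade → 16.1.1.2. Scheduled 17%. No special measure applies. → 17%.
Line D: inorganic → 16.2; powder → 16.2.1; technical-grade → 16.2.1.3. Scheduled 38%. Kestria agreement on 16.2.1: not wholly obtained. → 38%.
Sum: 71% + 49% + 17% + 38% = 175%.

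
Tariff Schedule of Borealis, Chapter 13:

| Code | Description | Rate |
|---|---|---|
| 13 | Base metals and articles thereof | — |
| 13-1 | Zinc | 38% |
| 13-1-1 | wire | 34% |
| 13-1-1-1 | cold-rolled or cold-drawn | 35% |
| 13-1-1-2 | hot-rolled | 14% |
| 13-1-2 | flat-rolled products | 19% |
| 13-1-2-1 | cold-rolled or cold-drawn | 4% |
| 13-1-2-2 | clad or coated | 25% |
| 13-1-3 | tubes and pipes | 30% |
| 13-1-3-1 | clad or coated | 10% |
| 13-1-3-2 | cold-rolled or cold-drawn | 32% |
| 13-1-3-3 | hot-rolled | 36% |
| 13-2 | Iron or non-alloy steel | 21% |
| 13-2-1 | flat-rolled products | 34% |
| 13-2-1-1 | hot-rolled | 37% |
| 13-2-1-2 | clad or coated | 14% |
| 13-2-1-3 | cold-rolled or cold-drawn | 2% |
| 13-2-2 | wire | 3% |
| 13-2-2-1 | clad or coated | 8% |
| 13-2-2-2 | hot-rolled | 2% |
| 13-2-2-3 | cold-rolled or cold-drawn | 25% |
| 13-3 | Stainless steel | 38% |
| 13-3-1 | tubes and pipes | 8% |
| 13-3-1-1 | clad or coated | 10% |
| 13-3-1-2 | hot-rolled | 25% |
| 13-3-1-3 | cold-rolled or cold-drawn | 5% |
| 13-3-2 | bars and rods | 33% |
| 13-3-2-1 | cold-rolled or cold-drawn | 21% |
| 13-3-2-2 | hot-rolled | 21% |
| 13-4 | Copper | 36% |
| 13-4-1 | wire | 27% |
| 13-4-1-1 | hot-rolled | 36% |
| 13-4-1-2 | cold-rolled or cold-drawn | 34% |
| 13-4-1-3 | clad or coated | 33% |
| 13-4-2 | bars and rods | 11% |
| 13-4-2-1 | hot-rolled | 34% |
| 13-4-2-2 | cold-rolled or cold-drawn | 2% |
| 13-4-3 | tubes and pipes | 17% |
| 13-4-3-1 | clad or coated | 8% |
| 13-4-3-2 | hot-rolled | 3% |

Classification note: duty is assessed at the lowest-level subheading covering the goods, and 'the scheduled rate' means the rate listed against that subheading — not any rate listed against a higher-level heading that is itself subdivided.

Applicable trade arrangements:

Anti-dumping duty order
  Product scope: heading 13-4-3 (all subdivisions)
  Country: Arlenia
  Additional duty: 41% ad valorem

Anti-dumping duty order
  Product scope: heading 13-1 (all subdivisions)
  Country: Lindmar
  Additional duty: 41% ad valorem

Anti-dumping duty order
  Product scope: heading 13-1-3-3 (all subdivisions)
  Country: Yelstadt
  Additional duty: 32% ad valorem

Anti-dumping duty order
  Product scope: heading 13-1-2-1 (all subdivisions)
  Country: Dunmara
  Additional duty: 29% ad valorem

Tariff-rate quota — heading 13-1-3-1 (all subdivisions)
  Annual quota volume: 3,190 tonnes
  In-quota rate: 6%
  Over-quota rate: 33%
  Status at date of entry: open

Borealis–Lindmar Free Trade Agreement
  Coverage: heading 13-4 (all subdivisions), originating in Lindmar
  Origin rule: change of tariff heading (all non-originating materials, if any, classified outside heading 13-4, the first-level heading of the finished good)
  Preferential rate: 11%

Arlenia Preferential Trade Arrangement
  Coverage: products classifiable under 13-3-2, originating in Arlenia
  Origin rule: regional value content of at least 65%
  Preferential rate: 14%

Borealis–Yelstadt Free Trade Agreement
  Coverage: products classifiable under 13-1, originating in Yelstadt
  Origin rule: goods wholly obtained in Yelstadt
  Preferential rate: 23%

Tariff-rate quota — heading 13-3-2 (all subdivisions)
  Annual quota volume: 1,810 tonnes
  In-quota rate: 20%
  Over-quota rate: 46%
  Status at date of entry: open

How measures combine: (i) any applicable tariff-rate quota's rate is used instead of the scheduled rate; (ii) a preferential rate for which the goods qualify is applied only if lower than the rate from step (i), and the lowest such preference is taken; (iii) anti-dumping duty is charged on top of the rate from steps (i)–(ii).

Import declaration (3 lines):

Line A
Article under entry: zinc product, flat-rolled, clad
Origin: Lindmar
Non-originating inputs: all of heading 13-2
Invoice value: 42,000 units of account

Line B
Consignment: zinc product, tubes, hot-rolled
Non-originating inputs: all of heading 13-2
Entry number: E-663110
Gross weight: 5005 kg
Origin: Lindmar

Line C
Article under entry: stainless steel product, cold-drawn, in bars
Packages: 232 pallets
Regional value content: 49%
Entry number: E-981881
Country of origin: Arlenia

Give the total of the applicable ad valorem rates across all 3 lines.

Line A: zinc → 13-1; flat-rolled → 13-1-2; clad → 13-1-2-2. Scheduled 25%. Lindmar agreement on 13-4: 13-1-2-2 not covered; anti-dumping (Lindmar, 13-1): +41%; total 25% + 41% = 66%. → 66%.
Line B: zinc → 13-1; tubes → 13-1-3; hot-rolled → 13-1-3-3. Scheduled 36%. Lindmar agreement on 13-4: 13-1-3-3 not covered; anti-dumping (Lindmar, 13-1): +41%; total 36% + 41% = 77%. → 77%.
Line C: stainless steel → 13-3; in bars → 13-3-2; cold-drawn → 13-3-2-1. Scheduled 21%. quota on 13-3-2 open → in-quota 20%; Arlenia agreement on 13-3-2: RVC < 65%. → 20%.
Sum: 66% + 77% + 20% = 163%.

163%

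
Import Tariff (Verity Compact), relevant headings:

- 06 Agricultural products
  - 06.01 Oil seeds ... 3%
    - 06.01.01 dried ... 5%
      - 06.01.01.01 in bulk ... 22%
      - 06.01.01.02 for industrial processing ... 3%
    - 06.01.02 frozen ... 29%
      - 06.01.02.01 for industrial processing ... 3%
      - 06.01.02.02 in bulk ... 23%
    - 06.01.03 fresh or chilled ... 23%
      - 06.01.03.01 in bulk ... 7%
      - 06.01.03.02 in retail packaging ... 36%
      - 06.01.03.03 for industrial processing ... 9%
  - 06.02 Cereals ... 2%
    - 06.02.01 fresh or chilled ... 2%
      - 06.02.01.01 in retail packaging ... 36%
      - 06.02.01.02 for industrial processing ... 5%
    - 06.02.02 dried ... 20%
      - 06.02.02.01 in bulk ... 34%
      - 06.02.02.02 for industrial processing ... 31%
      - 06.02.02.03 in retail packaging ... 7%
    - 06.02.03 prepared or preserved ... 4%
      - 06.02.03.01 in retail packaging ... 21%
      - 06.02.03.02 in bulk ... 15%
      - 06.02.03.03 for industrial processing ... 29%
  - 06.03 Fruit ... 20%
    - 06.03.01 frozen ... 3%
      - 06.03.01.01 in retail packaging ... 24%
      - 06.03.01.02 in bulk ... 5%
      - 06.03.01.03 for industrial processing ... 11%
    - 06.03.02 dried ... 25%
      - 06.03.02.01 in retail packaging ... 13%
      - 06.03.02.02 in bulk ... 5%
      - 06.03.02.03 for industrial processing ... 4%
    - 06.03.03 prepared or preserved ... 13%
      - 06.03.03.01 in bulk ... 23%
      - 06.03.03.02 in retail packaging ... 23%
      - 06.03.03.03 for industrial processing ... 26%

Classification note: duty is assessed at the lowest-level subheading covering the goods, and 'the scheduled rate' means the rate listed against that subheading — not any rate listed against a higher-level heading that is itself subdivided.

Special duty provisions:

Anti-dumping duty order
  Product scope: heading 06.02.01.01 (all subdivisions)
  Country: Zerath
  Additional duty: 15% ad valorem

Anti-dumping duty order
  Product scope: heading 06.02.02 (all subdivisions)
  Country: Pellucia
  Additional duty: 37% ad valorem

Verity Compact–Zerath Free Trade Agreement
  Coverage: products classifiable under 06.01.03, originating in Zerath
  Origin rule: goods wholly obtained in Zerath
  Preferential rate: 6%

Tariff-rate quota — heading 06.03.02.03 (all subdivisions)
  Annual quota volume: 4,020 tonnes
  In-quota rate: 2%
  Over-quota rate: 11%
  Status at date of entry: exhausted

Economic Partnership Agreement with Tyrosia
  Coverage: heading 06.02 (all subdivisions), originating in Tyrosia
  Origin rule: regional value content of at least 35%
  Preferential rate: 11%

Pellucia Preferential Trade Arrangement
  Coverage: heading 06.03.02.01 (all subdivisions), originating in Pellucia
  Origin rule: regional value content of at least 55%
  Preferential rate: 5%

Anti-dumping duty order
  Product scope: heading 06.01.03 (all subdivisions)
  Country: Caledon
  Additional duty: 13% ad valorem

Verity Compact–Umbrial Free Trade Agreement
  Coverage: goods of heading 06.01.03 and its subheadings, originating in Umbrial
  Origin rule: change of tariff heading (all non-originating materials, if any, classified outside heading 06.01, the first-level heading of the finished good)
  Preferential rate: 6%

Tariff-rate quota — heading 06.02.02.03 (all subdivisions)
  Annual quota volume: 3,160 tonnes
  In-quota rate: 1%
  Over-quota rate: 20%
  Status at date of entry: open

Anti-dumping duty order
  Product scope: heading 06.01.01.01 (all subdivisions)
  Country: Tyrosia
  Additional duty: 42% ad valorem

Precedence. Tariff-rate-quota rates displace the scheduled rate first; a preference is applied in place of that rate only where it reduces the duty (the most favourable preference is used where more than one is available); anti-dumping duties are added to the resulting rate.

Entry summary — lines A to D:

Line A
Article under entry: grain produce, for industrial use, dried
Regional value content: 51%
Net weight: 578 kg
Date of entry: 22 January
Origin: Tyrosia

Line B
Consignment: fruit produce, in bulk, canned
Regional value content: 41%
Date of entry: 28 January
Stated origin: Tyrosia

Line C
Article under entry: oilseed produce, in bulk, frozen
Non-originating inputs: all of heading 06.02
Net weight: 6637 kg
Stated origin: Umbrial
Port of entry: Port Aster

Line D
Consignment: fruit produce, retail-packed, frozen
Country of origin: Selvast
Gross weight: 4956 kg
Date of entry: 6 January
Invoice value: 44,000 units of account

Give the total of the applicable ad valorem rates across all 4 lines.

81%

Line A: grain → 06.02; dried → 06.02.02; for industrial use → 06.02.02.02. Scheduled 31%. Tyrosia agreement on 06.02: RVC ≥ 35% → 11% available; preferential 11%. → 11%.
Line B: fruit → 06.03; canned → 06.03.03; in bulk → 06.03.03.01. Scheduled 23%. Tyrosia agreement on 06.02: 06.03.03.01 not covered. → 23%.
Line C: oilseed → 06.01; frozen → 06.01.02; in bulk → 06.01.02.02. Scheduled 23%. Umbrial agreement on 06.01.03: 06.01.02.02 not covered. → 23%.
Line D: fruit → 06.03; frozen → 06.03.01; retail-packed → 06.03.01.01. Scheduled 24%. No special measure applies. → 24%.
Sum: 11% + 23% + 23% + 24% = 81%.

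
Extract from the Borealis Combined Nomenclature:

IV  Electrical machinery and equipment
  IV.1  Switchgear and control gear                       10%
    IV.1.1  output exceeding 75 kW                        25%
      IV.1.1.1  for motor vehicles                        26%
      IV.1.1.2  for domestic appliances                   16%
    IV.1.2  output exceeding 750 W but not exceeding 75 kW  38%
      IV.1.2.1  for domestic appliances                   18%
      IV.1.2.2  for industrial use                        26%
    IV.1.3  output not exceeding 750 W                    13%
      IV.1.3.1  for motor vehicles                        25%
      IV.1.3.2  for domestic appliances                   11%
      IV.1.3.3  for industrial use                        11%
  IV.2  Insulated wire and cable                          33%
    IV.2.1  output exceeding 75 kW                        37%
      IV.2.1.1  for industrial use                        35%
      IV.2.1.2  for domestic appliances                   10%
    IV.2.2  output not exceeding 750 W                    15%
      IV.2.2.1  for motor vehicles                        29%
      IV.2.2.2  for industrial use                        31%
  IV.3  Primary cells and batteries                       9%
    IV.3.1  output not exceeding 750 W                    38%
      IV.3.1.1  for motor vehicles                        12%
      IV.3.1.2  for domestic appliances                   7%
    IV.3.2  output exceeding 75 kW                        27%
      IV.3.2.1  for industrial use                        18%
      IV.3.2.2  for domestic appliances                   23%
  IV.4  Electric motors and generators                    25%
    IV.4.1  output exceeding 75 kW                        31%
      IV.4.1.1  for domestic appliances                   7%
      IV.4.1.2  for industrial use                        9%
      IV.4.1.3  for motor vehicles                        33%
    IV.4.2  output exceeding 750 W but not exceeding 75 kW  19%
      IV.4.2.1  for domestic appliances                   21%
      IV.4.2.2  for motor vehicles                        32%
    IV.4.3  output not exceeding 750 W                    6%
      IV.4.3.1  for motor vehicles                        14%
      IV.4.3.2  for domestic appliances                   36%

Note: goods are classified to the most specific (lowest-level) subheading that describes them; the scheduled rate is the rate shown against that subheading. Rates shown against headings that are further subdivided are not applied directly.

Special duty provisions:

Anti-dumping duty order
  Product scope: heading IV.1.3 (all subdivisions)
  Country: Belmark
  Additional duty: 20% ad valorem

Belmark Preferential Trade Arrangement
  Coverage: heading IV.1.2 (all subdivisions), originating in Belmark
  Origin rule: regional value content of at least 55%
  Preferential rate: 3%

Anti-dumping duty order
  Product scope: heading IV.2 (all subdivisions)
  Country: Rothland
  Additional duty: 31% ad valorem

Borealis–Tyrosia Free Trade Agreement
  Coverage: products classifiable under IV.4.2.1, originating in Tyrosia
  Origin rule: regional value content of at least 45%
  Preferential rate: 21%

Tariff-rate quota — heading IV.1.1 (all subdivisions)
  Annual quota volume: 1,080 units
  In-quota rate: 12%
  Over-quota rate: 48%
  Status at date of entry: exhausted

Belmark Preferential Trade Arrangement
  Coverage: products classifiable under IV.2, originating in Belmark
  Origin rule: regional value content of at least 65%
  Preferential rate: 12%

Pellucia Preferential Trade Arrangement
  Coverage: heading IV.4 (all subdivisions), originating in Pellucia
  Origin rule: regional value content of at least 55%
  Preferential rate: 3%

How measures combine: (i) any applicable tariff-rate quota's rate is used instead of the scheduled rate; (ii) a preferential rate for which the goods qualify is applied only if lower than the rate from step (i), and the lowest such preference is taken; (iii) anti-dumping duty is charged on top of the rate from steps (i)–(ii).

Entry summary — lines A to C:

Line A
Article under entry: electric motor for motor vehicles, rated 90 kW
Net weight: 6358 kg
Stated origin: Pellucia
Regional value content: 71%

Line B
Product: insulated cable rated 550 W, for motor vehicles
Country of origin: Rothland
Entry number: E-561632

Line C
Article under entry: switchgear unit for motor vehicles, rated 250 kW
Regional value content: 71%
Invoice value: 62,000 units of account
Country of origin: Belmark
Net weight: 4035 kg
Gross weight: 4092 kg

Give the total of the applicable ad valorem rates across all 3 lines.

Line A: electric motor → IV.4; rated 90 kW → IV.4.1; for motor vehicles → IV.4.1.3. Scheduled 33%. Pellucia agreement on IV.4: RVC ≥ 55% → 3% available; preferential 3%. → 3%.
Line B: insulated cable → IV.2; rated 550 W → IV.2.2; for motor vehicles → IV.2.2.1. Scheduled 29%. anti-dumping (Rothland, IV.2): +31%; total 29% + 31% = 60%. → 60%.
Line C: switchgear unit → IV.1; rated 250 kW → IV.1.1; for motor vehicles → IV.1.1.1. Scheduled 26%. quota on IV.1.1 exhausted → over-quota 48%; Belmark agreement on IV.1.2: IV.1.1.1 not covered; Belmark agreement on IV.2: IV.1.1.1 not covered. → 48%.
Sum: 3% + 60% + 48% = 111%.

111%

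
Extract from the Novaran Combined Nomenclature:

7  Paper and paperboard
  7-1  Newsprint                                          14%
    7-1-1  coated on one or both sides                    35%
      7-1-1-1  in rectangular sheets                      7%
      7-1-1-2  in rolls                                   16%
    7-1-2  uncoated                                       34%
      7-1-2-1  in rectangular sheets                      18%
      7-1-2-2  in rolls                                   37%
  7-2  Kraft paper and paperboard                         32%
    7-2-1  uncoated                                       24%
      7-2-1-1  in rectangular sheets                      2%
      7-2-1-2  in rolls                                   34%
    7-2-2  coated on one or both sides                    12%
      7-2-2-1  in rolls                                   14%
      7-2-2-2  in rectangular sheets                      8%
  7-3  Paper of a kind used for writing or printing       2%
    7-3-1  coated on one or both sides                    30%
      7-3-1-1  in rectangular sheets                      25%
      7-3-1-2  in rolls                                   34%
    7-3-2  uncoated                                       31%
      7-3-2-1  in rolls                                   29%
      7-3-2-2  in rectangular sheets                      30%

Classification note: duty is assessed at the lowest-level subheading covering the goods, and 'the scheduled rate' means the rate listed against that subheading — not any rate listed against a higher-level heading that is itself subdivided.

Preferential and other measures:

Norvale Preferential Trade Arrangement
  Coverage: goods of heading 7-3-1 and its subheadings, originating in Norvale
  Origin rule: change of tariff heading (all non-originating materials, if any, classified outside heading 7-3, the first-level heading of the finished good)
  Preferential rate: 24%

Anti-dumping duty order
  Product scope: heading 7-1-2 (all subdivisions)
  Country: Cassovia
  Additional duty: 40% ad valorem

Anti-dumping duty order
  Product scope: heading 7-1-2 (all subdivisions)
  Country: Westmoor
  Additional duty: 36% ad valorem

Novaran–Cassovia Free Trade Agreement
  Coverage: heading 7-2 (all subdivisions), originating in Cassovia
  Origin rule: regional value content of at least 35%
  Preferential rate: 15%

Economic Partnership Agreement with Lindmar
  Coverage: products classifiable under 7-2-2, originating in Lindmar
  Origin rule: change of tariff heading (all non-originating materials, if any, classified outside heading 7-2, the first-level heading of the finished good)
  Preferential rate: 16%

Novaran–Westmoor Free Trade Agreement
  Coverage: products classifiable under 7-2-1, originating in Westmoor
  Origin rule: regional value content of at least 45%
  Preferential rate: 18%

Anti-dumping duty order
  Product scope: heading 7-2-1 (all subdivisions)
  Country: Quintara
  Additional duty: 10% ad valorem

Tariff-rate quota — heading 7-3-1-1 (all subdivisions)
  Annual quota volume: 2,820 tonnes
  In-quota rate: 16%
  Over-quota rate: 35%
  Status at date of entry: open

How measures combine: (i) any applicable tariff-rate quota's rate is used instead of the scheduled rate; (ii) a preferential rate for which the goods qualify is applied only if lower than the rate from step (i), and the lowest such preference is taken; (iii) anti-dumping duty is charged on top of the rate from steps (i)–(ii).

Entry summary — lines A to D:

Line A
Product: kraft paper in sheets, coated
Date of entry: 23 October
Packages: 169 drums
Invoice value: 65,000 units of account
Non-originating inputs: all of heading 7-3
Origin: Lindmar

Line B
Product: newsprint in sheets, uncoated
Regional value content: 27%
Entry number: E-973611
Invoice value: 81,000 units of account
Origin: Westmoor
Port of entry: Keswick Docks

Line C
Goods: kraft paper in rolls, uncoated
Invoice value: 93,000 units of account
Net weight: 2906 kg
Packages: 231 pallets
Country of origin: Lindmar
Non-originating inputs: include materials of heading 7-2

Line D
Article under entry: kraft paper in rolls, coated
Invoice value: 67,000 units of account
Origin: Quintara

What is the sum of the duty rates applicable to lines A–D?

110%

Line A: kraft paper → 7-2; coated → 7-2-2; in sheets → 7-2-2-2. Scheduled 8%. Lindmar agreement on 7-2-2: CTH met → 16% available; preference 16% not lower than 8% → no reduction. → 8%.
Line B: newsprint → 7-1; uncoated → 7-1-2; in sheets → 7-1-2-1. Scheduled 18%. Westmoor agreement on 7-2-1: 7-1-2-1 not covered; anti-dumping (Westmoor, 7-1-2): +36%; total 18% + 36% = 54%. → 54%.
Line C: kraft paper → 7-2; uncoated → 7-2-1; in rolls → 7-2-1-2. Scheduled 34%. Lindmar agreement on 7-2-2: 7-2-1-2 not covered. → 34%.
Line D: kraft paper → 7-2; coated → 7-2-2; in rolls → 7-2-2-1. Scheduled 14%. No special measure applies. → 14%.
Sum: 8% + 54% + 34% + 14% = 110%.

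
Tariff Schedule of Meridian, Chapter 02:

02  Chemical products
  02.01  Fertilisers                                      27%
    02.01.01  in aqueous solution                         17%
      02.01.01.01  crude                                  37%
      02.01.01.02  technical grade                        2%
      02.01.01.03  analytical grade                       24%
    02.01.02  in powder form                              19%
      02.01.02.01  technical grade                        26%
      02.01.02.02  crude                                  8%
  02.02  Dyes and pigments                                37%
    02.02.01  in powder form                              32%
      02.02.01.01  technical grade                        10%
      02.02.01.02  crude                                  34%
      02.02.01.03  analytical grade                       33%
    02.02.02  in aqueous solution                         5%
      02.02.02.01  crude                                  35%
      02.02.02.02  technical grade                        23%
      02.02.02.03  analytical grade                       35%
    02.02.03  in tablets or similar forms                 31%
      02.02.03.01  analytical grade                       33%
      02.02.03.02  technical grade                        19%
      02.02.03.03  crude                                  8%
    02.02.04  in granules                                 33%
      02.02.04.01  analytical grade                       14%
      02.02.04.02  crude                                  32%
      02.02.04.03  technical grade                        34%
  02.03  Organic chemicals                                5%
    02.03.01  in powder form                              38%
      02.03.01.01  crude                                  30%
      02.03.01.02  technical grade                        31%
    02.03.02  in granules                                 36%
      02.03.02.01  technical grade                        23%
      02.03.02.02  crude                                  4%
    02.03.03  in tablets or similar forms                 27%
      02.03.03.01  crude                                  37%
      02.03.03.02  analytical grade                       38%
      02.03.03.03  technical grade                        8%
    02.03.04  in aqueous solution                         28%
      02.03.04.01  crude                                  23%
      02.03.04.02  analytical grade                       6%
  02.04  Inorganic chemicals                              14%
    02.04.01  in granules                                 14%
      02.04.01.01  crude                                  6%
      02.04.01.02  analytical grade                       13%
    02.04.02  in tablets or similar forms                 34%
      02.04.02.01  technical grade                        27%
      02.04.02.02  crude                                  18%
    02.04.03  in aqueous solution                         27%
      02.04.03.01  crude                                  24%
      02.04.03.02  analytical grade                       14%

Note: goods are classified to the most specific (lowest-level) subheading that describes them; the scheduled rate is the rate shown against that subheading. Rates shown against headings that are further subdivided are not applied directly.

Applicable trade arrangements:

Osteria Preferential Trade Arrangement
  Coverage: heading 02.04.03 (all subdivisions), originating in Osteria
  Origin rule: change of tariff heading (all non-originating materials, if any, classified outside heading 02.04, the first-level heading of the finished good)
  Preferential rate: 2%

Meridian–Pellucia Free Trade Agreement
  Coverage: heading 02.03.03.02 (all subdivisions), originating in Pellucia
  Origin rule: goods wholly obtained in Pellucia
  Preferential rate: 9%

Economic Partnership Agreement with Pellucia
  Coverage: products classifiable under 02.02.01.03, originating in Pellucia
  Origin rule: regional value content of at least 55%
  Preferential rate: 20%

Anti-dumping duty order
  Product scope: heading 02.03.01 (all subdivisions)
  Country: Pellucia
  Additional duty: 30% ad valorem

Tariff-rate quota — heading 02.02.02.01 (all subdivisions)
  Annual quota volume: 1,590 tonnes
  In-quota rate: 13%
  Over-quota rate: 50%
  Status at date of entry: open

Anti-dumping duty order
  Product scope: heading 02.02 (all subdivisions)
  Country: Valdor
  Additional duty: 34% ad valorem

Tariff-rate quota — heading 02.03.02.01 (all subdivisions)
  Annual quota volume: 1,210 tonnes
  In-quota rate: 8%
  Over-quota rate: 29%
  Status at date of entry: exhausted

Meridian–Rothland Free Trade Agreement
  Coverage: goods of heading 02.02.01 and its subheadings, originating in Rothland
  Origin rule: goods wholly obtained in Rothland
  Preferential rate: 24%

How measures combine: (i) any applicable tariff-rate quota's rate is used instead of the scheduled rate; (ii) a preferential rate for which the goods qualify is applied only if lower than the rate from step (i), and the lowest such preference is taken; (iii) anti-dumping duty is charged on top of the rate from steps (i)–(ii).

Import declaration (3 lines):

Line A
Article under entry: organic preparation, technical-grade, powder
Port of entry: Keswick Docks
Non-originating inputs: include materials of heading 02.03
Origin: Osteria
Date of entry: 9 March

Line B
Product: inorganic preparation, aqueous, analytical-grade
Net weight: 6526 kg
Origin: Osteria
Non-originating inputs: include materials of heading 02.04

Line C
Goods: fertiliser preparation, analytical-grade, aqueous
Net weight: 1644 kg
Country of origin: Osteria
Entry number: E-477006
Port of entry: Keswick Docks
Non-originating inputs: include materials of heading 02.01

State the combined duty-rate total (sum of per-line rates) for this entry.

69%

Line A: organic → 02.03; powder → 02.03.01; technical-grade → 02.03.01.02. Scheduled 31%. Osteria agreement on 02.04.03: 02.03.01.02 not covered. → 31%.
Line B: inorganic → 02.04; aqueous → 02.04.03; analytical-grade → 02.04.03.02. Scheduled 14%. Osteria agreement on 02.04.03: CTH not met. → 14%.
Line C: fertiliser → 02.01; aqueous → 02.01.01; analytical-grade → 02.01.01.03. Scheduled 24%. Osteria agreement on 02.04.03: 02.01.01.03 not covered. → 24%.
Sum: 31% + 14% + 24% = 69%.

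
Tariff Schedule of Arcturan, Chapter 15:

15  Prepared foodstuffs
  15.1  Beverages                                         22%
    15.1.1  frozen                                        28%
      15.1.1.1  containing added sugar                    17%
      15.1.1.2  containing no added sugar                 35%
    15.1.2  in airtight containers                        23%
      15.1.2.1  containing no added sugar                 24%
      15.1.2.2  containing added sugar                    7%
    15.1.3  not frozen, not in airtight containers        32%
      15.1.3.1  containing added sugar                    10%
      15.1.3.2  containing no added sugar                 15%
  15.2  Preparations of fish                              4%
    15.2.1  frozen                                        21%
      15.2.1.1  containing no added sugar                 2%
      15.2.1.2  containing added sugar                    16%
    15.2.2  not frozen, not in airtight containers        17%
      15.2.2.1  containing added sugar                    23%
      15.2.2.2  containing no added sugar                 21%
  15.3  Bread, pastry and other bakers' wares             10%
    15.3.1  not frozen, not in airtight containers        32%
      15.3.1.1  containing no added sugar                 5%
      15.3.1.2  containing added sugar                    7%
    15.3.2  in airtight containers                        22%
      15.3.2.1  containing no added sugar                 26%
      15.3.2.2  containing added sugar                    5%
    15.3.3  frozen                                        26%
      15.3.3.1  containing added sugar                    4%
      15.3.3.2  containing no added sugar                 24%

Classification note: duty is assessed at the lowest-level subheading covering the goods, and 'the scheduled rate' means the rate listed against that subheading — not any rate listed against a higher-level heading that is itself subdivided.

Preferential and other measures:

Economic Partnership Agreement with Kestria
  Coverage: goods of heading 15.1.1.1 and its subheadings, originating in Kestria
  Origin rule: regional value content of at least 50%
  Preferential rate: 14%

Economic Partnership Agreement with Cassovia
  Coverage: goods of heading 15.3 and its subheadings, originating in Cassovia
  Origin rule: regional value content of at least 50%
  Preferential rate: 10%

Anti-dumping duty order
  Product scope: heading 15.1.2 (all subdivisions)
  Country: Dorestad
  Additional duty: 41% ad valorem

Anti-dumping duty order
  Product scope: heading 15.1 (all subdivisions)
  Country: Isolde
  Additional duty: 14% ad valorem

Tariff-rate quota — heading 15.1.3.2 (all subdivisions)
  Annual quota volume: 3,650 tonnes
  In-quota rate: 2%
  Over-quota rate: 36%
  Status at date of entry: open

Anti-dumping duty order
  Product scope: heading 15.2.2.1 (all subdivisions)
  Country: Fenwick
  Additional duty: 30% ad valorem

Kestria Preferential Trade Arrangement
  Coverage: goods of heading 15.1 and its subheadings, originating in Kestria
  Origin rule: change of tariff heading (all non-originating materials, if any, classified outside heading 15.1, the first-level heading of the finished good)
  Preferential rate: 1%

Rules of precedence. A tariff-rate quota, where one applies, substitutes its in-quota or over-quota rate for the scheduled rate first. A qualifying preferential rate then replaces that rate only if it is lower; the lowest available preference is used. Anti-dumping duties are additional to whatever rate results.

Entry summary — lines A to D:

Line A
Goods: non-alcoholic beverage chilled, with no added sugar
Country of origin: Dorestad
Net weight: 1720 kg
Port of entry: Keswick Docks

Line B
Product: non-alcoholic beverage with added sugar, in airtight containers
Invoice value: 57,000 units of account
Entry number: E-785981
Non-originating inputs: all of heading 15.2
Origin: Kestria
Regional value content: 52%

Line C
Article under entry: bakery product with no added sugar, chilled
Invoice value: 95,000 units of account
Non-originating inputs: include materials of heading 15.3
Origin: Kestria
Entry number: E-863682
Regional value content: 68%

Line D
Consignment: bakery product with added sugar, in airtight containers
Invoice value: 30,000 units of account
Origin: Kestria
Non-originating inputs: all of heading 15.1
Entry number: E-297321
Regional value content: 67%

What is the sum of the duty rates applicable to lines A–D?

Line A: non-alcoholic beverage → 15.1; chilled → 15.1.3; with no added sugar → 15.1.3.2. Scheduled 15%. quota on 15.1.3.2 open → in-quota 2%. → 2%.
Line B: non-alcoholic beverage → 15.1; in airtight containers → 15.1.2; with added sugar → 15.1.2.2. Scheduled 7%. Kestria agreement on 15.1.1.1: 15.1.2.2 not covered; Kestria agreement on 15.1: CTH met → 1% available; preferential 1%. → 1%.
Line C: bakery product → 15.3; chilled → 15.3.1; with no added sugar → 15.3.1.1. Scheduled 5%. Kestria agreement on 15.1.1.1: 15.3.1.1 not covered; Kestria agreement on 15.1: 15.3.1.1 not covered. → 5%.
Line D: bakery product → 15.3; in airtight containers → 15.3.2; with added sugar → 15.3.2.2. Scheduled 5%. Kestria agreement on 15.1.1.1: 15.3.2.2 not covered; Kestria agreement on 15.1: 15.3.2.2 not covered. → 5%.
Sum: 2% + 1% + 5% + 5% = 13%.

13%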